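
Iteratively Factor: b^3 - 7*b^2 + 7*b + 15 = (b - 5)*(b^2 - 2*b - 3) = (b - 5)*(b + 1)*(b - 3)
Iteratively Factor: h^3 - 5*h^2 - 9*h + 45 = (h + 3)*(h^2 - 8*h + 15) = (h - 3)*(h + 3)*(h - 5)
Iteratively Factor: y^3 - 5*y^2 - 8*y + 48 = (y - 4)*(y^2 - y - 12) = (y - 4)^2*(y + 3)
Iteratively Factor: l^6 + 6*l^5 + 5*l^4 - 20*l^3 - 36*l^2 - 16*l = (l + 1)*(l^5 + 5*l^4 - 20*l^2 - 16*l) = (l + 1)*(l + 4)*(l^4 + l^3 - 4*l^2 - 4*l) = (l + 1)^2*(l + 4)*(l^3 - 4*l) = (l + 1)^2*(l + 2)*(l + 4)*(l^2 - 2*l) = l*(l + 1)^2*(l + 2)*(l + 4)*(l - 2)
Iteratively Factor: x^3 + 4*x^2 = (x)*(x^2 + 4*x) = x^2*(x + 4)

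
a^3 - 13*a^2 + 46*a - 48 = (a - 8)*(a - 3)*(a - 2)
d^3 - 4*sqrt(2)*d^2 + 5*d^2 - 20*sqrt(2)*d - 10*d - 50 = (d + 5)*(d - 5*sqrt(2))*(d + sqrt(2))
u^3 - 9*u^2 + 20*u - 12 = (u - 6)*(u - 2)*(u - 1)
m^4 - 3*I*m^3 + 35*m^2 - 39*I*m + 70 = (m - 7*I)*(m - 2*I)*(m + I)*(m + 5*I)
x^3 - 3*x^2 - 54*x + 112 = (x - 8)*(x - 2)*(x + 7)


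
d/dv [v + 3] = 1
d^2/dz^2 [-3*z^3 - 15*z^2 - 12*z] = -18*z - 30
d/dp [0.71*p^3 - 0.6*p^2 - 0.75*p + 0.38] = 2.13*p^2 - 1.2*p - 0.75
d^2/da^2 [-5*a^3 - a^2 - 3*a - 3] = -30*a - 2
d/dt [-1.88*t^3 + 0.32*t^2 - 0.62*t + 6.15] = -5.64*t^2 + 0.64*t - 0.62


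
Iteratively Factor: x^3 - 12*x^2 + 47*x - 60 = (x - 4)*(x^2 - 8*x + 15) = (x - 5)*(x - 4)*(x - 3)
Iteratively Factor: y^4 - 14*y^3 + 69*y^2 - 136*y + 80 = (y - 4)*(y^3 - 10*y^2 + 29*y - 20) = (y - 5)*(y - 4)*(y^2 - 5*y + 4) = (y - 5)*(y - 4)*(y - 1)*(y - 4)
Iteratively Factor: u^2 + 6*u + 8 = (u + 4)*(u + 2)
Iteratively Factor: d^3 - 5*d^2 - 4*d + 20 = (d + 2)*(d^2 - 7*d + 10) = (d - 2)*(d + 2)*(d - 5)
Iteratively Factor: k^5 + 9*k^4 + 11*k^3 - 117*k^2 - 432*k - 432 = (k + 3)*(k^4 + 6*k^3 - 7*k^2 - 96*k - 144) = (k - 4)*(k + 3)*(k^3 + 10*k^2 + 33*k + 36) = (k - 4)*(k + 3)^2*(k^2 + 7*k + 12) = (k - 4)*(k + 3)^3*(k + 4)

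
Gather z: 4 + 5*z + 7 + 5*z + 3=10*z + 14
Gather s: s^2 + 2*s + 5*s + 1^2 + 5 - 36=s^2 + 7*s - 30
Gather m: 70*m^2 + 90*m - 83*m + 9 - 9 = 70*m^2 + 7*m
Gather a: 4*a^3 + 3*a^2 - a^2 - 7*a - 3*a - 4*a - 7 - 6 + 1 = 4*a^3 + 2*a^2 - 14*a - 12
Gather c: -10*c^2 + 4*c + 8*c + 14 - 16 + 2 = -10*c^2 + 12*c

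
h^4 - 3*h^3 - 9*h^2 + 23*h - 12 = (h - 4)*(h - 1)^2*(h + 3)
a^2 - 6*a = a*(a - 6)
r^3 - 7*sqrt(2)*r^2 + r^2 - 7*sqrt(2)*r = r*(r + 1)*(r - 7*sqrt(2))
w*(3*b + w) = 3*b*w + w^2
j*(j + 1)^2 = j^3 + 2*j^2 + j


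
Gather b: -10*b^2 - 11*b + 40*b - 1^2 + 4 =-10*b^2 + 29*b + 3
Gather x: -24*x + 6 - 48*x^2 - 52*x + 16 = -48*x^2 - 76*x + 22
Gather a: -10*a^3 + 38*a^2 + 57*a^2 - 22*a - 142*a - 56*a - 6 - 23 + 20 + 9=-10*a^3 + 95*a^2 - 220*a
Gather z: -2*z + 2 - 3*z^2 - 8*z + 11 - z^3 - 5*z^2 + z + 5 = -z^3 - 8*z^2 - 9*z + 18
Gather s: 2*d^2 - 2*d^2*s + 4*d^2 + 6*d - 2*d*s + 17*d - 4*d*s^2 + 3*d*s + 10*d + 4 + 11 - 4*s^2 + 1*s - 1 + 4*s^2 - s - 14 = 6*d^2 - 4*d*s^2 + 33*d + s*(-2*d^2 + d)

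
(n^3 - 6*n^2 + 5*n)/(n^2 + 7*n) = (n^2 - 6*n + 5)/(n + 7)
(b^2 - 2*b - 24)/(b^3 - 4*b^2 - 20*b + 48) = 1/(b - 2)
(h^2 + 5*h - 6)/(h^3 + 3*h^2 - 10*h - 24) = (h^2 + 5*h - 6)/(h^3 + 3*h^2 - 10*h - 24)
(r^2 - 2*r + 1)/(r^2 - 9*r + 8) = (r - 1)/(r - 8)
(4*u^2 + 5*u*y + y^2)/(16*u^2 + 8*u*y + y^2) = (u + y)/(4*u + y)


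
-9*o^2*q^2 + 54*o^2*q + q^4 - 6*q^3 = q*(-3*o + q)*(3*o + q)*(q - 6)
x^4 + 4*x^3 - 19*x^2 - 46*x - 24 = (x - 4)*(x + 1)^2*(x + 6)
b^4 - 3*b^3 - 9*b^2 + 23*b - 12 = (b - 4)*(b - 1)^2*(b + 3)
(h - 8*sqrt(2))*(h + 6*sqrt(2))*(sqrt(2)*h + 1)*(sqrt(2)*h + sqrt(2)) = 2*h^4 - 3*sqrt(2)*h^3 + 2*h^3 - 196*h^2 - 3*sqrt(2)*h^2 - 196*h - 96*sqrt(2)*h - 96*sqrt(2)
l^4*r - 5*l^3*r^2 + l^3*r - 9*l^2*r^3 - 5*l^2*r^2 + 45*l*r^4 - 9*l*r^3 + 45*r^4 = (l - 5*r)*(l - 3*r)*(l + 3*r)*(l*r + r)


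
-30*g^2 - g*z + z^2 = (-6*g + z)*(5*g + z)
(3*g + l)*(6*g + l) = 18*g^2 + 9*g*l + l^2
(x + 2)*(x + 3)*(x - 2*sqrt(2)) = x^3 - 2*sqrt(2)*x^2 + 5*x^2 - 10*sqrt(2)*x + 6*x - 12*sqrt(2)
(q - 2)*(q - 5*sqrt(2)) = q^2 - 5*sqrt(2)*q - 2*q + 10*sqrt(2)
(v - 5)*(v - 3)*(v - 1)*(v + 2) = v^4 - 7*v^3 + 5*v^2 + 31*v - 30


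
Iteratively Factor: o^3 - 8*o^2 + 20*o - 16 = (o - 2)*(o^2 - 6*o + 8) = (o - 2)^2*(o - 4)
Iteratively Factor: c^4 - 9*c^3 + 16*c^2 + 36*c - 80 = (c - 5)*(c^3 - 4*c^2 - 4*c + 16) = (c - 5)*(c + 2)*(c^2 - 6*c + 8) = (c - 5)*(c - 2)*(c + 2)*(c - 4)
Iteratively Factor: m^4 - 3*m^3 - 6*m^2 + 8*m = (m)*(m^3 - 3*m^2 - 6*m + 8) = m*(m + 2)*(m^2 - 5*m + 4) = m*(m - 1)*(m + 2)*(m - 4)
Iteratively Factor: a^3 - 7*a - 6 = (a + 1)*(a^2 - a - 6) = (a + 1)*(a + 2)*(a - 3)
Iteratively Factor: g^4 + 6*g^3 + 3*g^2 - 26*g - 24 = (g + 1)*(g^3 + 5*g^2 - 2*g - 24) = (g - 2)*(g + 1)*(g^2 + 7*g + 12) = (g - 2)*(g + 1)*(g + 3)*(g + 4)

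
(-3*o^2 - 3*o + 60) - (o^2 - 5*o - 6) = -4*o^2 + 2*o + 66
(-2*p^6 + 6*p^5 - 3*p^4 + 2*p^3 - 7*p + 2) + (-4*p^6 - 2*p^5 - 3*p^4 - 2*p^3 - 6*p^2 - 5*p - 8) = -6*p^6 + 4*p^5 - 6*p^4 - 6*p^2 - 12*p - 6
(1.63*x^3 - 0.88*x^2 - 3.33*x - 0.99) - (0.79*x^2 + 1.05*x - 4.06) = 1.63*x^3 - 1.67*x^2 - 4.38*x + 3.07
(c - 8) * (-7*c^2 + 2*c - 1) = -7*c^3 + 58*c^2 - 17*c + 8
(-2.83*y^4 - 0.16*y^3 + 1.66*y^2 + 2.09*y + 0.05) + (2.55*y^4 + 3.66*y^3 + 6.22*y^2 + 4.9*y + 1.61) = -0.28*y^4 + 3.5*y^3 + 7.88*y^2 + 6.99*y + 1.66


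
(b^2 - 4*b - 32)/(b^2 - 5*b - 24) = (b + 4)/(b + 3)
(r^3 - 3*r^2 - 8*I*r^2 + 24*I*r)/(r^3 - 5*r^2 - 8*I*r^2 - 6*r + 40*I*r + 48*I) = r*(r - 3)/(r^2 - 5*r - 6)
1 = 1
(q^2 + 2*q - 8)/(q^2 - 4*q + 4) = (q + 4)/(q - 2)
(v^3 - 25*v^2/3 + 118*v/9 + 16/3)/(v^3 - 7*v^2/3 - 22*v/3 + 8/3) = (9*v^3 - 75*v^2 + 118*v + 48)/(3*(3*v^3 - 7*v^2 - 22*v + 8))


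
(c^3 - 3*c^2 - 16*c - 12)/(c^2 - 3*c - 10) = (c^2 - 5*c - 6)/(c - 5)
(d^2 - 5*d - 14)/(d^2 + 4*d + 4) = (d - 7)/(d + 2)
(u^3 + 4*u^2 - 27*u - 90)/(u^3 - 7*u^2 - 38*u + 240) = (u + 3)/(u - 8)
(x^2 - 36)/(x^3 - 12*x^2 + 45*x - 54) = (x + 6)/(x^2 - 6*x + 9)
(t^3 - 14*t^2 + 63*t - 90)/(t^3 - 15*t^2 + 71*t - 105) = (t - 6)/(t - 7)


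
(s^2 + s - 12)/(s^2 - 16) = (s - 3)/(s - 4)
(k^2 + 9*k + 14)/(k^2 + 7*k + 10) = (k + 7)/(k + 5)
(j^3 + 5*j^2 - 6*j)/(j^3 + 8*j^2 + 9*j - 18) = j/(j + 3)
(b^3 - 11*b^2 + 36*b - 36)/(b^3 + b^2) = (b^3 - 11*b^2 + 36*b - 36)/(b^2*(b + 1))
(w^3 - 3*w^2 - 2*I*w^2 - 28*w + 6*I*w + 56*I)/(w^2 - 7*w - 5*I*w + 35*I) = (w^2 + 2*w*(2 - I) - 8*I)/(w - 5*I)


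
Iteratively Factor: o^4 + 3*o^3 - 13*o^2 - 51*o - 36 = (o + 3)*(o^3 - 13*o - 12) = (o - 4)*(o + 3)*(o^2 + 4*o + 3) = (o - 4)*(o + 1)*(o + 3)*(o + 3)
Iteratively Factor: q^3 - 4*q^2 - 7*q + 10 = (q + 2)*(q^2 - 6*q + 5) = (q - 5)*(q + 2)*(q - 1)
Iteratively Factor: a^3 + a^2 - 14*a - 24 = (a + 3)*(a^2 - 2*a - 8) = (a + 2)*(a + 3)*(a - 4)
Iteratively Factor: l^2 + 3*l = (l)*(l + 3)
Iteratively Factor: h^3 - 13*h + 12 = (h - 3)*(h^2 + 3*h - 4) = (h - 3)*(h - 1)*(h + 4)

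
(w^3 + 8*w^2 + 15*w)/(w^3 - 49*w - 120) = w/(w - 8)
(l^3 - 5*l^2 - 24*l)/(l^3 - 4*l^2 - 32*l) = (l + 3)/(l + 4)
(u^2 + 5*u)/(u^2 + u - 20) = u/(u - 4)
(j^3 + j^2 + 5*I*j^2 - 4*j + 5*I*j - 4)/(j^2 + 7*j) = (j^3 + j^2*(1 + 5*I) + j*(-4 + 5*I) - 4)/(j*(j + 7))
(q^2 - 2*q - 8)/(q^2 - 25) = (q^2 - 2*q - 8)/(q^2 - 25)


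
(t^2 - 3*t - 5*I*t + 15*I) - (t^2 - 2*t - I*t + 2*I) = -t - 4*I*t + 13*I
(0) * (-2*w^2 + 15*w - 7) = 0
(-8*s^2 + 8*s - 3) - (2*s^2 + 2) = -10*s^2 + 8*s - 5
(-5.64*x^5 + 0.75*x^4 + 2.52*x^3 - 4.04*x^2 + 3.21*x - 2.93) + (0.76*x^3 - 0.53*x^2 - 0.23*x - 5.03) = -5.64*x^5 + 0.75*x^4 + 3.28*x^3 - 4.57*x^2 + 2.98*x - 7.96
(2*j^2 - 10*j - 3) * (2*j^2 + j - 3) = 4*j^4 - 18*j^3 - 22*j^2 + 27*j + 9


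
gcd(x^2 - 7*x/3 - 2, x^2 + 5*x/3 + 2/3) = x + 2/3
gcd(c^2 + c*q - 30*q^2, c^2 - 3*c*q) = 1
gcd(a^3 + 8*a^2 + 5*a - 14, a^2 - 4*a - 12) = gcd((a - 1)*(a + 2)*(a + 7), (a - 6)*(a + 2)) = a + 2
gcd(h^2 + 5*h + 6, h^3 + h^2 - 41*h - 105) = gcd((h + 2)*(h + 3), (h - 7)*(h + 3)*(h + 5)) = h + 3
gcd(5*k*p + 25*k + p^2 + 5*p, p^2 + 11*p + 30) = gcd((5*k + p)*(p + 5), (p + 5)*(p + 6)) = p + 5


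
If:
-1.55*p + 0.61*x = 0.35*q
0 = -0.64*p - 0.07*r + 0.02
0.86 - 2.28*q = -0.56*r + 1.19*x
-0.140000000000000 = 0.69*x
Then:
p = -0.42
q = 1.49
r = 4.08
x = -0.20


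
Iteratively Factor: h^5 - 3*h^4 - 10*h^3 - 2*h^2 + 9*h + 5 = (h - 1)*(h^4 - 2*h^3 - 12*h^2 - 14*h - 5) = (h - 1)*(h + 1)*(h^3 - 3*h^2 - 9*h - 5) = (h - 5)*(h - 1)*(h + 1)*(h^2 + 2*h + 1) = (h - 5)*(h - 1)*(h + 1)^2*(h + 1)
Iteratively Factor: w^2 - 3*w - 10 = (w - 5)*(w + 2)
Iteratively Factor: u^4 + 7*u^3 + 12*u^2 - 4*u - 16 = (u - 1)*(u^3 + 8*u^2 + 20*u + 16) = (u - 1)*(u + 4)*(u^2 + 4*u + 4) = (u - 1)*(u + 2)*(u + 4)*(u + 2)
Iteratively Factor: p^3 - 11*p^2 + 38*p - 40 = (p - 2)*(p^2 - 9*p + 20) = (p - 4)*(p - 2)*(p - 5)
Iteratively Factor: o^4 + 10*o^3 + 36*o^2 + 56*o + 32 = (o + 2)*(o^3 + 8*o^2 + 20*o + 16) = (o + 2)^2*(o^2 + 6*o + 8) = (o + 2)^2*(o + 4)*(o + 2)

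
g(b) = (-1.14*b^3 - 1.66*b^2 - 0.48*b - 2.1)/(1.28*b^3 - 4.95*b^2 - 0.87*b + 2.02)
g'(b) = (-3.84*b^2 + 9.9*b + 0.87)*(-1.14*b^3 - 1.66*b^2 - 0.48*b - 2.1)/(1.28*b^3 - 4.95*b^2 - 0.87*b + 2.02)^2 + (-3.42*b^2 - 3.32*b - 0.48)/(1.28*b^3 - 4.95*b^2 - 0.87*b + 2.02) = (-8.88178419700125e-16*b^5 + 7.7678*b^4 + 3.2124*b^3 + 0.2238*b^2 - 27.4964*b - 2.7966)/(1.6384*b^6 - 12.672*b^5 + 22.2753*b^4 + 13.7842*b^3 - 19.2411*b^2 - 3.5148*b + 4.0804)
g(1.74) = 1.81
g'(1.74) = 0.64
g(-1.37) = 0.17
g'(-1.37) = 0.62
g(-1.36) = 0.18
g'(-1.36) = 0.64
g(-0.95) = 0.80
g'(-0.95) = 3.67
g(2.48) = 2.79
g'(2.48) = 2.23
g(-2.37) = -0.12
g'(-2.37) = 0.16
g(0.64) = 14.80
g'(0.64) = -346.92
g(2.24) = 2.34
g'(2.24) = 1.56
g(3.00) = 4.66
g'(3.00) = 5.65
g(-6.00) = -0.42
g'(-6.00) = 0.05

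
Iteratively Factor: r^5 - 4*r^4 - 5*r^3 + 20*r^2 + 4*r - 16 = (r + 2)*(r^4 - 6*r^3 + 7*r^2 + 6*r - 8) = (r - 4)*(r + 2)*(r^3 - 2*r^2 - r + 2) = (r - 4)*(r - 1)*(r + 2)*(r^2 - r - 2) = (r - 4)*(r - 2)*(r - 1)*(r + 2)*(r + 1)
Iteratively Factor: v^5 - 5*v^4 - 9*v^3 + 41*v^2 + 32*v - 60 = (v + 2)*(v^4 - 7*v^3 + 5*v^2 + 31*v - 30) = (v - 5)*(v + 2)*(v^3 - 2*v^2 - 5*v + 6) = (v - 5)*(v - 3)*(v + 2)*(v^2 + v - 2) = (v - 5)*(v - 3)*(v + 2)^2*(v - 1)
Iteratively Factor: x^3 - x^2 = (x)*(x^2 - x) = x^2*(x - 1)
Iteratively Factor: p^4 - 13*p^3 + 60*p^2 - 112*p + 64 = (p - 4)*(p^3 - 9*p^2 + 24*p - 16) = (p - 4)*(p - 1)*(p^2 - 8*p + 16) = (p - 4)^2*(p - 1)*(p - 4)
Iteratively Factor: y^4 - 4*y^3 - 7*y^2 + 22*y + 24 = (y + 1)*(y^3 - 5*y^2 - 2*y + 24) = (y - 4)*(y + 1)*(y^2 - y - 6) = (y - 4)*(y - 3)*(y + 1)*(y + 2)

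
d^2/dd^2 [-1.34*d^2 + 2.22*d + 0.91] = -2.68000000000000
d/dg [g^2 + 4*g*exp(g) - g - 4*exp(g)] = 4*g*exp(g) + 2*g - 1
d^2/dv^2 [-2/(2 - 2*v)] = 2/(v - 1)^3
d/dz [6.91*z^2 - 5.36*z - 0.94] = 13.82*z - 5.36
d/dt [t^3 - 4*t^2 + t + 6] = 3*t^2 - 8*t + 1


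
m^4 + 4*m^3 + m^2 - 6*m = m*(m - 1)*(m + 2)*(m + 3)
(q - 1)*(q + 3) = q^2 + 2*q - 3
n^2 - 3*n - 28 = (n - 7)*(n + 4)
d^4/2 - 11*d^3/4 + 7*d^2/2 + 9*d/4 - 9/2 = (d/2 + 1/2)*(d - 3)*(d - 2)*(d - 3/2)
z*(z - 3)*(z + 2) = z^3 - z^2 - 6*z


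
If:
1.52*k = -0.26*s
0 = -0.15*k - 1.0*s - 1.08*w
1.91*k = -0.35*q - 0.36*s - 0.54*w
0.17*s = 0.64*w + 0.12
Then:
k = -0.03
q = 0.21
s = 0.16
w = -0.14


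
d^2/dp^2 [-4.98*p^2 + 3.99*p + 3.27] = -9.96000000000000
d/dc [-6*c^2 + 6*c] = 6 - 12*c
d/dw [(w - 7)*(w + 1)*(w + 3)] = 3*w^2 - 6*w - 25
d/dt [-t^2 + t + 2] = 1 - 2*t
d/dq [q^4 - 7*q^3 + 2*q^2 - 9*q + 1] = 4*q^3 - 21*q^2 + 4*q - 9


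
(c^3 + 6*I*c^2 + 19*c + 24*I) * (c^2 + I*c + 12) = c^5 + 7*I*c^4 + 25*c^3 + 115*I*c^2 + 204*c + 288*I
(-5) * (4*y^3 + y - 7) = -20*y^3 - 5*y + 35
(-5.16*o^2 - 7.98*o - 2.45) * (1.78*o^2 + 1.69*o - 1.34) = -9.1848*o^4 - 22.9248*o^3 - 10.9328*o^2 + 6.5527*o + 3.283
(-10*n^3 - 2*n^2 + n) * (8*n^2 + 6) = -80*n^5 - 16*n^4 - 52*n^3 - 12*n^2 + 6*n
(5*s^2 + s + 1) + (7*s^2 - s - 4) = 12*s^2 - 3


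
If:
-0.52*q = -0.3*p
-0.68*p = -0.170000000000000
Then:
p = 0.25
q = 0.14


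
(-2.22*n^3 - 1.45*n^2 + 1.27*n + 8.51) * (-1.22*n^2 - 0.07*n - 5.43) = 2.7084*n^5 + 1.9244*n^4 + 10.6067*n^3 - 2.5976*n^2 - 7.4918*n - 46.2093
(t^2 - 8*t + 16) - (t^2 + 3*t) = 16 - 11*t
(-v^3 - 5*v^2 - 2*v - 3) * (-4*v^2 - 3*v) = 4*v^5 + 23*v^4 + 23*v^3 + 18*v^2 + 9*v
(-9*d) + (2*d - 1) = -7*d - 1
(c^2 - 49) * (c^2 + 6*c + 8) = c^4 + 6*c^3 - 41*c^2 - 294*c - 392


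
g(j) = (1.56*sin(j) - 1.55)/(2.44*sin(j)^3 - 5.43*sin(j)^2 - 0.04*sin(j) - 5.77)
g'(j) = (1.56*sin(j) - 1.55)*(-7.32*sin(j)^2*cos(j) + 10.86*sin(j)*cos(j) + 0.04*cos(j))/(2.44*sin(j)^3 - 5.43*sin(j)^2 - 0.04*sin(j) - 5.77)^2 + 1.56*cos(j)/(2.44*sin(j)^3 - 5.43*sin(j)^2 - 0.04*sin(j) - 5.77)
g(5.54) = 0.29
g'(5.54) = 0.13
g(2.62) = 0.11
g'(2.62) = 0.25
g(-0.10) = 0.29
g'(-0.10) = -0.21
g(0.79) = 0.06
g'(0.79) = -0.16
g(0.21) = 0.20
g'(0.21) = -0.32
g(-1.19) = 0.24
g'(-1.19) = 0.07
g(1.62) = -0.00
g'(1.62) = 0.01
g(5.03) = 0.24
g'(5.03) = 0.06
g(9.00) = 0.14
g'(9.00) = 0.28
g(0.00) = 0.27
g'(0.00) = -0.27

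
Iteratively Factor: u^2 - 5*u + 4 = (u - 4)*(u - 1)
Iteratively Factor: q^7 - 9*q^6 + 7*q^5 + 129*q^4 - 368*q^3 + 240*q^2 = (q)*(q^6 - 9*q^5 + 7*q^4 + 129*q^3 - 368*q^2 + 240*q) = q*(q - 4)*(q^5 - 5*q^4 - 13*q^3 + 77*q^2 - 60*q) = q*(q - 4)*(q - 3)*(q^4 - 2*q^3 - 19*q^2 + 20*q) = q^2*(q - 4)*(q - 3)*(q^3 - 2*q^2 - 19*q + 20) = q^2*(q - 4)*(q - 3)*(q - 1)*(q^2 - q - 20) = q^2*(q - 5)*(q - 4)*(q - 3)*(q - 1)*(q + 4)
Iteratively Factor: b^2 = (b)*(b)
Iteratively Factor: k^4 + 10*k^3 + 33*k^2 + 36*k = (k + 3)*(k^3 + 7*k^2 + 12*k) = k*(k + 3)*(k^2 + 7*k + 12) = k*(k + 3)*(k + 4)*(k + 3)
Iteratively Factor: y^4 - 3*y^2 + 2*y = (y + 2)*(y^3 - 2*y^2 + y) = (y - 1)*(y + 2)*(y^2 - y) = y*(y - 1)*(y + 2)*(y - 1)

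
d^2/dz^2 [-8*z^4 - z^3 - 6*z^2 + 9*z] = -96*z^2 - 6*z - 12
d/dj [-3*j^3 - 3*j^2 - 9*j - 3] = -9*j^2 - 6*j - 9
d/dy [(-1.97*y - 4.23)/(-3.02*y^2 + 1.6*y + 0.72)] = (-5.9494*y^2 - 25.5492*y + 5.3496)/(9.1204*y^4 - 9.664*y^3 - 1.7888*y^2 + 2.304*y + 0.5184)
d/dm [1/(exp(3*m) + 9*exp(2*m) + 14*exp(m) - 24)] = (-3*exp(2*m) - 18*exp(m) - 14)*exp(m)/(exp(3*m) + 9*exp(2*m) + 14*exp(m) - 24)^2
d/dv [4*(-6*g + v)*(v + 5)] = -24*g + 8*v + 20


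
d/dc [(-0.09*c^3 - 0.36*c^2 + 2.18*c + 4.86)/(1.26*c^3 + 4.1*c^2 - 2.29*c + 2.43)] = (0.0846*c^4 - 5.0814*c^3 - 27.1405*c^2 - 41.6016*c + 16.4268)/(1.5876*c^6 + 10.332*c^5 + 11.0392*c^4 - 12.6544*c^3 + 25.1701*c^2 - 11.1294*c + 5.9049)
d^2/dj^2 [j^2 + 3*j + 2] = 2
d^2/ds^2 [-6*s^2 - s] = -12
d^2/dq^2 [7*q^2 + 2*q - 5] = 14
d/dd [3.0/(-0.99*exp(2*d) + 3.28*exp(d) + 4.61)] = (5.94*exp(d) - 9.84)*exp(d)/(-0.99*exp(2*d) + 3.28*exp(d) + 4.61)^2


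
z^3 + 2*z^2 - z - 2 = (z - 1)*(z + 1)*(z + 2)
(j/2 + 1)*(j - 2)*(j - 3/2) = j^3/2 - 3*j^2/4 - 2*j + 3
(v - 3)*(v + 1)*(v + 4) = v^3 + 2*v^2 - 11*v - 12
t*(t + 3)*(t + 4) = t^3 + 7*t^2 + 12*t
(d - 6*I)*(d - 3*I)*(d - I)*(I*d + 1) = I*d^4 + 11*d^3 - 37*I*d^2 - 45*d + 18*I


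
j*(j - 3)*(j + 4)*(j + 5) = j^4 + 6*j^3 - 7*j^2 - 60*j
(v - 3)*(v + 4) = v^2 + v - 12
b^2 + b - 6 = (b - 2)*(b + 3)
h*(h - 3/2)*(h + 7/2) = h^3 + 2*h^2 - 21*h/4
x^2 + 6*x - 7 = (x - 1)*(x + 7)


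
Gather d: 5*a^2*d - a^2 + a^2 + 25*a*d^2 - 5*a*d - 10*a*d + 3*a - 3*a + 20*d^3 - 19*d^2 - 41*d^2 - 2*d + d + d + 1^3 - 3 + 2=20*d^3 + d^2*(25*a - 60) + d*(5*a^2 - 15*a)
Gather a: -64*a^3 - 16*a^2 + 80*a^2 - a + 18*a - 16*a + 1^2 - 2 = -64*a^3 + 64*a^2 + a - 1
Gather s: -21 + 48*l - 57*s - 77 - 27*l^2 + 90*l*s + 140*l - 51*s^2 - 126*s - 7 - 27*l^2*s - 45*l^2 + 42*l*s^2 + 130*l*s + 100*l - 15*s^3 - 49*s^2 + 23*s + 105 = -72*l^2 + 288*l - 15*s^3 + s^2*(42*l - 100) + s*(-27*l^2 + 220*l - 160)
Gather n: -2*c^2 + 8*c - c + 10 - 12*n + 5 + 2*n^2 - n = -2*c^2 + 7*c + 2*n^2 - 13*n + 15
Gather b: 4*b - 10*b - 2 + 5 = 3 - 6*b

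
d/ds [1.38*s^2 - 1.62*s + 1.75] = 2.76*s - 1.62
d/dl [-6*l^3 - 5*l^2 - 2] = 2*l*(-9*l - 5)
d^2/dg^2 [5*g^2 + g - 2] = 10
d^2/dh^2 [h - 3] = 0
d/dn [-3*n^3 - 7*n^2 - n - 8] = -9*n^2 - 14*n - 1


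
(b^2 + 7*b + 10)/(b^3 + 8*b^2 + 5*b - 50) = (b + 2)/(b^2 + 3*b - 10)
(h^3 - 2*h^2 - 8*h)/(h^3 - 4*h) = (h - 4)/(h - 2)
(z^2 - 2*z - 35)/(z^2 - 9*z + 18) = (z^2 - 2*z - 35)/(z^2 - 9*z + 18)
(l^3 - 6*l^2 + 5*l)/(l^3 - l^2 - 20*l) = (l - 1)/(l + 4)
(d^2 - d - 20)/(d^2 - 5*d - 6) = (-d^2 + d + 20)/(-d^2 + 5*d + 6)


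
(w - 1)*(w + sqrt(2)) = w^2 - w + sqrt(2)*w - sqrt(2)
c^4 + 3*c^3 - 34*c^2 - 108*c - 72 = (c - 6)*(c + 1)*(c + 2)*(c + 6)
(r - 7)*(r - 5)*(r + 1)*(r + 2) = r^4 - 9*r^3 + r^2 + 81*r + 70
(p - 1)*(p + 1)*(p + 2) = p^3 + 2*p^2 - p - 2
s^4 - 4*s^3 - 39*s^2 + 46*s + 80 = (s - 8)*(s - 2)*(s + 1)*(s + 5)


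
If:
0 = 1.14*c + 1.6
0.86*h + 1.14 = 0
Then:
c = -1.40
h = -1.33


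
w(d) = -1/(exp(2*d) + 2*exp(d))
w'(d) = -(-2*exp(2*d) - 2*exp(d))/(exp(2*d) + 2*exp(d))^2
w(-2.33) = -4.90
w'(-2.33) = 5.13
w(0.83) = -0.10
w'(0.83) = 0.16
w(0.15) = -0.27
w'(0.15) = 0.37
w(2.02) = -0.01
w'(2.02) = 0.02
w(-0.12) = -0.39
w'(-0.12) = 0.51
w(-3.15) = -11.42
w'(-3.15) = 11.66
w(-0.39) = -0.55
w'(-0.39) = 0.69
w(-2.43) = -5.44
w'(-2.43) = 5.67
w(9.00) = 0.00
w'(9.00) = 0.00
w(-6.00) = -201.46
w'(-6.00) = 201.71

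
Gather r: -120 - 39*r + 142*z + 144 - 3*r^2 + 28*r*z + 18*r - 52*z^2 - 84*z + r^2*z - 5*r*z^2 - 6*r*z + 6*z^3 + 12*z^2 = r^2*(z - 3) + r*(-5*z^2 + 22*z - 21) + 6*z^3 - 40*z^2 + 58*z + 24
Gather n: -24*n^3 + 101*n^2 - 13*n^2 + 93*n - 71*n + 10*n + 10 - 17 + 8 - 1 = -24*n^3 + 88*n^2 + 32*n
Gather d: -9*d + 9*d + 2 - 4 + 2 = 0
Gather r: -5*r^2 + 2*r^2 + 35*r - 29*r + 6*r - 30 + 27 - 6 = -3*r^2 + 12*r - 9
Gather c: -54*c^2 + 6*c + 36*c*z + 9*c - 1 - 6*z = -54*c^2 + c*(36*z + 15) - 6*z - 1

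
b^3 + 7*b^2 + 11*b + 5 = (b + 1)^2*(b + 5)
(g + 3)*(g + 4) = g^2 + 7*g + 12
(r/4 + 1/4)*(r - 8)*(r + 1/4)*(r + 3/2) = r^4/4 - 21*r^3/16 - 159*r^2/32 - 133*r/32 - 3/4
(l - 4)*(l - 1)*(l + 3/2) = l^3 - 7*l^2/2 - 7*l/2 + 6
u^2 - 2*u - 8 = (u - 4)*(u + 2)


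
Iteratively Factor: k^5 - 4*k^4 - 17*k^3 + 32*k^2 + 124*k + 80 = (k + 2)*(k^4 - 6*k^3 - 5*k^2 + 42*k + 40) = (k - 5)*(k + 2)*(k^3 - k^2 - 10*k - 8) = (k - 5)*(k + 2)^2*(k^2 - 3*k - 4) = (k - 5)*(k + 1)*(k + 2)^2*(k - 4)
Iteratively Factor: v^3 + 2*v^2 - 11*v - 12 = (v + 1)*(v^2 + v - 12) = (v + 1)*(v + 4)*(v - 3)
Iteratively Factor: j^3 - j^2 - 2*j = (j + 1)*(j^2 - 2*j) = j*(j + 1)*(j - 2)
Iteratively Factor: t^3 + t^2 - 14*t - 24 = (t + 3)*(t^2 - 2*t - 8) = (t + 2)*(t + 3)*(t - 4)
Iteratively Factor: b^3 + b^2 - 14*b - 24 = (b - 4)*(b^2 + 5*b + 6) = (b - 4)*(b + 3)*(b + 2)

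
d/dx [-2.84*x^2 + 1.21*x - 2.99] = 1.21 - 5.68*x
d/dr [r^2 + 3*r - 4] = 2*r + 3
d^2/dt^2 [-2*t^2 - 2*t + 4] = -4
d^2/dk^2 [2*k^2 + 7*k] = 4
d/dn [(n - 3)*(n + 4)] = 2*n + 1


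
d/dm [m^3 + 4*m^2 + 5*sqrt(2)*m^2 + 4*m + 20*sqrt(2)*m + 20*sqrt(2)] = 3*m^2 + 8*m + 10*sqrt(2)*m + 4 + 20*sqrt(2)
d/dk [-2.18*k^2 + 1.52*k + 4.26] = 1.52 - 4.36*k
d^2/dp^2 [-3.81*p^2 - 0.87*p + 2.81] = -7.62000000000000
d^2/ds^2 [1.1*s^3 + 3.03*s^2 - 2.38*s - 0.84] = 6.6*s + 6.06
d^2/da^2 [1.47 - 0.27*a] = 0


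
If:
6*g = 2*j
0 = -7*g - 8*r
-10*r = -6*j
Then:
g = 0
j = 0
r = 0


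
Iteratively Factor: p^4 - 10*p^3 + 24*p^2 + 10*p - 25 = (p - 5)*(p^3 - 5*p^2 - p + 5) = (p - 5)*(p - 1)*(p^2 - 4*p - 5) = (p - 5)*(p - 1)*(p + 1)*(p - 5)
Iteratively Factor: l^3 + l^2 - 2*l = (l)*(l^2 + l - 2) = l*(l + 2)*(l - 1)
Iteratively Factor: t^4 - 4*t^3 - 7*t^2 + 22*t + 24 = (t + 2)*(t^3 - 6*t^2 + 5*t + 12) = (t + 1)*(t + 2)*(t^2 - 7*t + 12) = (t - 4)*(t + 1)*(t + 2)*(t - 3)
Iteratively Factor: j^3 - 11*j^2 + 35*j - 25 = (j - 5)*(j^2 - 6*j + 5) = (j - 5)^2*(j - 1)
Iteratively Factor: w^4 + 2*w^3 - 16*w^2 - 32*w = (w - 4)*(w^3 + 6*w^2 + 8*w) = w*(w - 4)*(w^2 + 6*w + 8) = w*(w - 4)*(w + 2)*(w + 4)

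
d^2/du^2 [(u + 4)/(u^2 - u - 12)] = 2*(3*(-u - 1)*(-u^2 + u + 12) - (u + 4)*(2*u - 1)^2)/(-u^2 + u + 12)^3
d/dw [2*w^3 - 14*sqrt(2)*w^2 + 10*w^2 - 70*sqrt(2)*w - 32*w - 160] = 6*w^2 - 28*sqrt(2)*w + 20*w - 70*sqrt(2) - 32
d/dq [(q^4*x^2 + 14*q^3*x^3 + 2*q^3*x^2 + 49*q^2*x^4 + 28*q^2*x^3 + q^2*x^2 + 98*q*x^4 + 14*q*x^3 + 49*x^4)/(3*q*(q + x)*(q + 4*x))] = x^2*(q^6 + 10*q^5*x + 33*q^4*x^2 - 18*q^4*x - q^4 + 112*q^3*x^3 - 180*q^3*x^2 - 28*q^3*x + 196*q^2*x^4 - 378*q^2*x^3 - 213*q^2*x^2 - 490*q*x^3 - 196*x^4)/(3*q^2*(q^4 + 10*q^3*x + 33*q^2*x^2 + 40*q*x^3 + 16*x^4))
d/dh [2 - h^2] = -2*h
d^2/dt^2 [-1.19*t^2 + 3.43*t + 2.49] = -2.38000000000000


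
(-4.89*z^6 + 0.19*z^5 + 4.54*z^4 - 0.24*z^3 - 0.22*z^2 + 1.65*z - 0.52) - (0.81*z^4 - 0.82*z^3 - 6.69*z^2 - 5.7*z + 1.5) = -4.89*z^6 + 0.19*z^5 + 3.73*z^4 + 0.58*z^3 + 6.47*z^2 + 7.35*z - 2.02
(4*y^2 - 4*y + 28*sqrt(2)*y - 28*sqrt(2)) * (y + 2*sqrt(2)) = 4*y^3 - 4*y^2 + 36*sqrt(2)*y^2 - 36*sqrt(2)*y + 112*y - 112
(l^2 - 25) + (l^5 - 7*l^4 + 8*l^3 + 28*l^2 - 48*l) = l^5 - 7*l^4 + 8*l^3 + 29*l^2 - 48*l - 25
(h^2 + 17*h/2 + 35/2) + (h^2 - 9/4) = 2*h^2 + 17*h/2 + 61/4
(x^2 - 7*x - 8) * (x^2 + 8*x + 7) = x^4 + x^3 - 57*x^2 - 113*x - 56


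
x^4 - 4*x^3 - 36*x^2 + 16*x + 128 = (x - 8)*(x - 2)*(x + 2)*(x + 4)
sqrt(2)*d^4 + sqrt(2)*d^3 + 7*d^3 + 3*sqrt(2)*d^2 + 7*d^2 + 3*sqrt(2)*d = d*(d + 1)*(d + 3*sqrt(2))*(sqrt(2)*d + 1)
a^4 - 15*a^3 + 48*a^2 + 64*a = a*(a - 8)^2*(a + 1)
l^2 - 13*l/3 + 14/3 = (l - 7/3)*(l - 2)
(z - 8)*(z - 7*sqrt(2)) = z^2 - 7*sqrt(2)*z - 8*z + 56*sqrt(2)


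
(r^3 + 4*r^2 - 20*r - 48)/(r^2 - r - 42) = (r^2 - 2*r - 8)/(r - 7)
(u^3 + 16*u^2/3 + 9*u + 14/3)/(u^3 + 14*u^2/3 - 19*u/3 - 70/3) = (3*u^2 + 10*u + 7)/(3*u^2 + 8*u - 35)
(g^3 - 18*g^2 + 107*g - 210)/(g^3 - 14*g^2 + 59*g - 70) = (g - 6)/(g - 2)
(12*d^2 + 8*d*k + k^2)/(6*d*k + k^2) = (2*d + k)/k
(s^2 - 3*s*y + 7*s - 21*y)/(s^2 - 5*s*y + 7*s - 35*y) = (-s + 3*y)/(-s + 5*y)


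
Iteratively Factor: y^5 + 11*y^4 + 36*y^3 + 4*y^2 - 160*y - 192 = (y + 2)*(y^4 + 9*y^3 + 18*y^2 - 32*y - 96) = (y - 2)*(y + 2)*(y^3 + 11*y^2 + 40*y + 48) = (y - 2)*(y + 2)*(y + 4)*(y^2 + 7*y + 12) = (y - 2)*(y + 2)*(y + 3)*(y + 4)*(y + 4)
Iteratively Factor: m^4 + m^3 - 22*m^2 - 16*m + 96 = (m - 4)*(m^3 + 5*m^2 - 2*m - 24) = (m - 4)*(m - 2)*(m^2 + 7*m + 12) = (m - 4)*(m - 2)*(m + 4)*(m + 3)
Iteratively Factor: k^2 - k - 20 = (k + 4)*(k - 5)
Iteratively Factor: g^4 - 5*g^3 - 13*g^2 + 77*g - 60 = (g - 3)*(g^3 - 2*g^2 - 19*g + 20) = (g - 3)*(g + 4)*(g^2 - 6*g + 5) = (g - 5)*(g - 3)*(g + 4)*(g - 1)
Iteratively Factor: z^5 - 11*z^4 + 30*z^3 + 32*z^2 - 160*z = (z - 4)*(z^4 - 7*z^3 + 2*z^2 + 40*z) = (z - 4)^2*(z^3 - 3*z^2 - 10*z) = z*(z - 4)^2*(z^2 - 3*z - 10) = z*(z - 4)^2*(z + 2)*(z - 5)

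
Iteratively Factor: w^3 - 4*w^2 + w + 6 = (w - 3)*(w^2 - w - 2) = (w - 3)*(w - 2)*(w + 1)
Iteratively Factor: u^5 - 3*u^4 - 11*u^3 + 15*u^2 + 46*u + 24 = (u + 1)*(u^4 - 4*u^3 - 7*u^2 + 22*u + 24) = (u + 1)*(u + 2)*(u^3 - 6*u^2 + 5*u + 12) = (u - 3)*(u + 1)*(u + 2)*(u^2 - 3*u - 4) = (u - 4)*(u - 3)*(u + 1)*(u + 2)*(u + 1)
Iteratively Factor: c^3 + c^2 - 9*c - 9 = (c - 3)*(c^2 + 4*c + 3) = (c - 3)*(c + 3)*(c + 1)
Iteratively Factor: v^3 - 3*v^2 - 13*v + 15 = (v + 3)*(v^2 - 6*v + 5) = (v - 1)*(v + 3)*(v - 5)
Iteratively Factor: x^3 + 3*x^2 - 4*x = (x)*(x^2 + 3*x - 4) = x*(x + 4)*(x - 1)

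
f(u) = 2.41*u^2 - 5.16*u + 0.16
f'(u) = 4.82*u - 5.16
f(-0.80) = 5.83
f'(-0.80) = -9.02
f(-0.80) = 5.83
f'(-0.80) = -9.02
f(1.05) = -2.60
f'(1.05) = -0.10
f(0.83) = -2.46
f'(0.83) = -1.16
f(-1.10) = 8.75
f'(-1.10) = -10.46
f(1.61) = -1.90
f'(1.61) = 2.60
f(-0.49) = 3.27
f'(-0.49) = -7.52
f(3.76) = 14.83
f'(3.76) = 12.96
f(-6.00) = 117.88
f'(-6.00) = -34.08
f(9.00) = 148.93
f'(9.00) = 38.22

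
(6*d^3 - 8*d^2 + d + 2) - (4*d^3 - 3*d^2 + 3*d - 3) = 2*d^3 - 5*d^2 - 2*d + 5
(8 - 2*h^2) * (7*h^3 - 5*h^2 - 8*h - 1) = -14*h^5 + 10*h^4 + 72*h^3 - 38*h^2 - 64*h - 8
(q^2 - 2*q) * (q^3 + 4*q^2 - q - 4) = q^5 + 2*q^4 - 9*q^3 - 2*q^2 + 8*q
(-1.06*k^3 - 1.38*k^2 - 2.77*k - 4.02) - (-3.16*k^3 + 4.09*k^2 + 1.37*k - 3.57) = 2.1*k^3 - 5.47*k^2 - 4.14*k - 0.45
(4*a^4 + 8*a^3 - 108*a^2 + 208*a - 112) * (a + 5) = 4*a^5 + 28*a^4 - 68*a^3 - 332*a^2 + 928*a - 560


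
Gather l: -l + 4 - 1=3 - l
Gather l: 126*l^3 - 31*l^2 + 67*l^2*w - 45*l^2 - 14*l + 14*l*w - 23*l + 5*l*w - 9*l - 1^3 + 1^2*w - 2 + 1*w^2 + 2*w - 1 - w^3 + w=126*l^3 + l^2*(67*w - 76) + l*(19*w - 46) - w^3 + w^2 + 4*w - 4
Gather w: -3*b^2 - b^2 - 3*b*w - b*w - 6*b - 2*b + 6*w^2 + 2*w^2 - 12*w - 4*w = -4*b^2 - 8*b + 8*w^2 + w*(-4*b - 16)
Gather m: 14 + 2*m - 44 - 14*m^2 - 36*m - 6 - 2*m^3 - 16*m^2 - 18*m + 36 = -2*m^3 - 30*m^2 - 52*m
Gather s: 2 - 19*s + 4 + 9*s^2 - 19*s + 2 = 9*s^2 - 38*s + 8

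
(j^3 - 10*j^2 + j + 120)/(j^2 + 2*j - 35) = (j^2 - 5*j - 24)/(j + 7)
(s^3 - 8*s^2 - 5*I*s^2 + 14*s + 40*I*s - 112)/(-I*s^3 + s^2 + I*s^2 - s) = (I*s^3 + s^2*(5 - 8*I) + 2*s*(-20 + 7*I) - 112*I)/(s*(s^2 + s*(-1 + I) - I))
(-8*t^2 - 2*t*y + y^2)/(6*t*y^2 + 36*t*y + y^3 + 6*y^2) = (-8*t^2 - 2*t*y + y^2)/(y*(6*t*y + 36*t + y^2 + 6*y))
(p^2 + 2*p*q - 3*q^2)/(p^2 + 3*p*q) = (p - q)/p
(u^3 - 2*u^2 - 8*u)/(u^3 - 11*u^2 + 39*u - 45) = u*(u^2 - 2*u - 8)/(u^3 - 11*u^2 + 39*u - 45)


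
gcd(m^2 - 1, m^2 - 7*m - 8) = m + 1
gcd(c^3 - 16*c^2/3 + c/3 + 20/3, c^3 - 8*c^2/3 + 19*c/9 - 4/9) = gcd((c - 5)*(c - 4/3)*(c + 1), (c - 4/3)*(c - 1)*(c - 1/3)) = c - 4/3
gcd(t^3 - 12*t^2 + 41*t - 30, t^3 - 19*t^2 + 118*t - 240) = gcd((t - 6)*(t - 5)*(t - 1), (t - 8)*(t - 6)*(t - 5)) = t^2 - 11*t + 30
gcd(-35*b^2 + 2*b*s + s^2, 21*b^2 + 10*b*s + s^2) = 7*b + s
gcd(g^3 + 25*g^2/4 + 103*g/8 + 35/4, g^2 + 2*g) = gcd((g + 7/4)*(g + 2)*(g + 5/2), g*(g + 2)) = g + 2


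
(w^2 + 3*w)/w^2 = (w + 3)/w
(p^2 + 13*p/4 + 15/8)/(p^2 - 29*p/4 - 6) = (p + 5/2)/(p - 8)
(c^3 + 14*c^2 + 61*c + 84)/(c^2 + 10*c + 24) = (c^2 + 10*c + 21)/(c + 6)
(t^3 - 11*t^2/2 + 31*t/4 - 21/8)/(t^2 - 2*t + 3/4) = t - 7/2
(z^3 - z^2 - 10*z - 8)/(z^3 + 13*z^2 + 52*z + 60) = (z^2 - 3*z - 4)/(z^2 + 11*z + 30)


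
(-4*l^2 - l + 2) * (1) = -4*l^2 - l + 2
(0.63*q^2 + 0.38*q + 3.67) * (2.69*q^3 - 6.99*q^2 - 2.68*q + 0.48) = 1.6947*q^5 - 3.3815*q^4 + 5.5277*q^3 - 26.3693*q^2 - 9.6532*q + 1.7616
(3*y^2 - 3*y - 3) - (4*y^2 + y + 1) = -y^2 - 4*y - 4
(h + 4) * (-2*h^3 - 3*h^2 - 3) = -2*h^4 - 11*h^3 - 12*h^2 - 3*h - 12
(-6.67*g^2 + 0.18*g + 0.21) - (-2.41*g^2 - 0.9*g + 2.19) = -4.26*g^2 + 1.08*g - 1.98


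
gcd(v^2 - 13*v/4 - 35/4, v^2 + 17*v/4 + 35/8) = v + 7/4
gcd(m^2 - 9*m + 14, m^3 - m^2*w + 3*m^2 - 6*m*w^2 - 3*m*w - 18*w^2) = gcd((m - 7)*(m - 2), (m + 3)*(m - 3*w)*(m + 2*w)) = 1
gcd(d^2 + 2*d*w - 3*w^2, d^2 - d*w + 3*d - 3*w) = -d + w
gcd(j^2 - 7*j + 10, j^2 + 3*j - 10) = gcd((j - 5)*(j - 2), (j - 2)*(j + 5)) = j - 2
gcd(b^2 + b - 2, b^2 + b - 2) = b^2 + b - 2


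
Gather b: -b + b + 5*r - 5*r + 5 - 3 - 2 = 0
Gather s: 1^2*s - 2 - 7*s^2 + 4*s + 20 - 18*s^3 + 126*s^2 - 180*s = -18*s^3 + 119*s^2 - 175*s + 18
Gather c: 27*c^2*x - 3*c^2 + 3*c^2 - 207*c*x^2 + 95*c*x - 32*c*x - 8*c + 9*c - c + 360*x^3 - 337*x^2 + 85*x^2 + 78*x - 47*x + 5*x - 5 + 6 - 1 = 27*c^2*x + c*(-207*x^2 + 63*x) + 360*x^3 - 252*x^2 + 36*x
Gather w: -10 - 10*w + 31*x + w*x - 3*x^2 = w*(x - 10) - 3*x^2 + 31*x - 10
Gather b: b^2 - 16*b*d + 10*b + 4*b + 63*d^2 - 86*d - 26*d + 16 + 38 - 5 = b^2 + b*(14 - 16*d) + 63*d^2 - 112*d + 49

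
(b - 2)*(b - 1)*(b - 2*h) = b^3 - 2*b^2*h - 3*b^2 + 6*b*h + 2*b - 4*h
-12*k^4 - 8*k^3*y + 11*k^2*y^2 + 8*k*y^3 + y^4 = (-k + y)*(k + y)*(2*k + y)*(6*k + y)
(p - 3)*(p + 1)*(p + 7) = p^3 + 5*p^2 - 17*p - 21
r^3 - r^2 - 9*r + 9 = (r - 3)*(r - 1)*(r + 3)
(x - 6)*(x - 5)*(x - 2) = x^3 - 13*x^2 + 52*x - 60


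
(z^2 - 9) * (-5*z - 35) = -5*z^3 - 35*z^2 + 45*z + 315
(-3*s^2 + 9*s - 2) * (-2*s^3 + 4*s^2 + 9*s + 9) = 6*s^5 - 30*s^4 + 13*s^3 + 46*s^2 + 63*s - 18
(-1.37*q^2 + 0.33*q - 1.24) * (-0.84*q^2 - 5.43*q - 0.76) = 1.1508*q^4 + 7.1619*q^3 + 0.2909*q^2 + 6.4824*q + 0.9424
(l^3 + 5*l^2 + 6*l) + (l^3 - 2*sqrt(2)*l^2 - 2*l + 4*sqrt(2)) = 2*l^3 - 2*sqrt(2)*l^2 + 5*l^2 + 4*l + 4*sqrt(2)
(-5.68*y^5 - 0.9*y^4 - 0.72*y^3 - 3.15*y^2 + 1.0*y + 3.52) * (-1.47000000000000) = 8.3496*y^5 + 1.323*y^4 + 1.0584*y^3 + 4.6305*y^2 - 1.47*y - 5.1744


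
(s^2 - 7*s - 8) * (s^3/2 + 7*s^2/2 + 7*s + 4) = s^5/2 - 43*s^3/2 - 73*s^2 - 84*s - 32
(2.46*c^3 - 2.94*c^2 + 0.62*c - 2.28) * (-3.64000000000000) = -8.9544*c^3 + 10.7016*c^2 - 2.2568*c + 8.2992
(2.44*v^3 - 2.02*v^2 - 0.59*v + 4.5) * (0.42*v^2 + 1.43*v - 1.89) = 1.0248*v^5 + 2.6408*v^4 - 7.748*v^3 + 4.8641*v^2 + 7.5501*v - 8.505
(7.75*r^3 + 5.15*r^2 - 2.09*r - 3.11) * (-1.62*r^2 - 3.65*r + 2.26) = -12.555*r^5 - 36.6305*r^4 + 2.1033*r^3 + 24.3057*r^2 + 6.6281*r - 7.0286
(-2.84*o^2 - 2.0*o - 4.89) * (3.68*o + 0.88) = -10.4512*o^3 - 9.8592*o^2 - 19.7552*o - 4.3032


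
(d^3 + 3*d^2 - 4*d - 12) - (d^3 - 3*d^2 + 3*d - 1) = 6*d^2 - 7*d - 11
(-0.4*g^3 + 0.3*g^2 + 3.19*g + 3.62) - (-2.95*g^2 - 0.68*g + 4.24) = -0.4*g^3 + 3.25*g^2 + 3.87*g - 0.62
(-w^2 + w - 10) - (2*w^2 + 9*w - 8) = -3*w^2 - 8*w - 2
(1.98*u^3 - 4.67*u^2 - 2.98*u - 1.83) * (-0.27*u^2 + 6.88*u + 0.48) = -0.5346*u^5 + 14.8833*u^4 - 30.3746*u^3 - 22.2499*u^2 - 14.0208*u - 0.8784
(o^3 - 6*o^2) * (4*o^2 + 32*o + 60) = 4*o^5 + 8*o^4 - 132*o^3 - 360*o^2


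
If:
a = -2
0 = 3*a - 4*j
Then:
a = -2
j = -3/2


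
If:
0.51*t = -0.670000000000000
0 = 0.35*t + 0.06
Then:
No Solution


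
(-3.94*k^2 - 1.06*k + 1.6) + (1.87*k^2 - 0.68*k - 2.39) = -2.07*k^2 - 1.74*k - 0.79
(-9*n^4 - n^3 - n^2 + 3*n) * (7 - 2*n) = 18*n^5 - 61*n^4 - 5*n^3 - 13*n^2 + 21*n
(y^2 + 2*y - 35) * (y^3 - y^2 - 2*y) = y^5 + y^4 - 39*y^3 + 31*y^2 + 70*y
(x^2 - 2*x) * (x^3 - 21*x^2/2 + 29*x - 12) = x^5 - 25*x^4/2 + 50*x^3 - 70*x^2 + 24*x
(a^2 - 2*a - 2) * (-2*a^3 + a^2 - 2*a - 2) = -2*a^5 + 5*a^4 + 8*a + 4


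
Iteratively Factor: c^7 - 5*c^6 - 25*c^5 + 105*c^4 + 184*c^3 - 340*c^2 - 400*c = (c - 2)*(c^6 - 3*c^5 - 31*c^4 + 43*c^3 + 270*c^2 + 200*c) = (c - 2)*(c + 1)*(c^5 - 4*c^4 - 27*c^3 + 70*c^2 + 200*c) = (c - 2)*(c + 1)*(c + 4)*(c^4 - 8*c^3 + 5*c^2 + 50*c) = (c - 2)*(c + 1)*(c + 2)*(c + 4)*(c^3 - 10*c^2 + 25*c) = (c - 5)*(c - 2)*(c + 1)*(c + 2)*(c + 4)*(c^2 - 5*c) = c*(c - 5)*(c - 2)*(c + 1)*(c + 2)*(c + 4)*(c - 5)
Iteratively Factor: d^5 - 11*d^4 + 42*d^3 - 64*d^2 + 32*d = (d - 1)*(d^4 - 10*d^3 + 32*d^2 - 32*d) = d*(d - 1)*(d^3 - 10*d^2 + 32*d - 32) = d*(d - 4)*(d - 1)*(d^2 - 6*d + 8) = d*(d - 4)^2*(d - 1)*(d - 2)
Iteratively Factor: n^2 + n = (n)*(n + 1)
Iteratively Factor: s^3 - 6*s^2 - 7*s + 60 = (s - 4)*(s^2 - 2*s - 15) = (s - 4)*(s + 3)*(s - 5)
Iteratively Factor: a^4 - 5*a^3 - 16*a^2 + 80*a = (a + 4)*(a^3 - 9*a^2 + 20*a) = (a - 4)*(a + 4)*(a^2 - 5*a) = (a - 5)*(a - 4)*(a + 4)*(a)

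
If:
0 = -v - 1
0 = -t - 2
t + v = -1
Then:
No Solution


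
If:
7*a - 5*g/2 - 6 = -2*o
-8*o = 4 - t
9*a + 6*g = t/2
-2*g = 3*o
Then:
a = 358/571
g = -240/571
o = 160/571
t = 3564/571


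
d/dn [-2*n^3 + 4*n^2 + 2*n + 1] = -6*n^2 + 8*n + 2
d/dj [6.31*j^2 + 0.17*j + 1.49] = 12.62*j + 0.17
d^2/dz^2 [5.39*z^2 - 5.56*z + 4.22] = 10.7800000000000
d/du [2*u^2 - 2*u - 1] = 4*u - 2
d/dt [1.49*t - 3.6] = 1.49000000000000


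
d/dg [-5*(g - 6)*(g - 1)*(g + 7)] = 215 - 15*g^2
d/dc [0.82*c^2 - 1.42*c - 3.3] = 1.64*c - 1.42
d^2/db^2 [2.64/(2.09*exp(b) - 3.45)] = (11.531784*exp(b) + 19.03572)*exp(b)/(2.09*exp(b) - 3.45)^3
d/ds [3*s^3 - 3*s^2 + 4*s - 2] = 9*s^2 - 6*s + 4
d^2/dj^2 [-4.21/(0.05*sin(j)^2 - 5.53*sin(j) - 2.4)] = (-0.0421*sin(j)^4 + 3.492195*sin(j)^3 - 130.703239*sin(j)^2 + 48.89073*sin(j) + 258.501578)/(-0.05*sin(j)^2 + 5.53*sin(j) + 2.4)^3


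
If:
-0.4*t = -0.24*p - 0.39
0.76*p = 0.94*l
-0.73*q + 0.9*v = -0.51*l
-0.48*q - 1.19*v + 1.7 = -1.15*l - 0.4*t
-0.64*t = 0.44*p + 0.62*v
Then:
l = -0.96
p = -1.19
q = 0.04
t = 0.26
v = 0.57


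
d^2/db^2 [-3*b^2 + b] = -6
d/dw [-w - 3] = -1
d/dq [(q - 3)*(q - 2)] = 2*q - 5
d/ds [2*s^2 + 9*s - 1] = 4*s + 9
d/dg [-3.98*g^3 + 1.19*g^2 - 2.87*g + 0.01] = -11.94*g^2 + 2.38*g - 2.87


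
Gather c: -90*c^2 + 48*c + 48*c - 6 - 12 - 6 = -90*c^2 + 96*c - 24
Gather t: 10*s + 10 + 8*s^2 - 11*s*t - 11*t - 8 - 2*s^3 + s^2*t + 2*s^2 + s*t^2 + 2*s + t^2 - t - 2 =-2*s^3 + 10*s^2 + 12*s + t^2*(s + 1) + t*(s^2 - 11*s - 12)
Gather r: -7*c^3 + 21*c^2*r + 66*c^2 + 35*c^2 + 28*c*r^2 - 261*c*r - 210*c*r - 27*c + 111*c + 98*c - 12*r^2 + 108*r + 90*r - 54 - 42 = -7*c^3 + 101*c^2 + 182*c + r^2*(28*c - 12) + r*(21*c^2 - 471*c + 198) - 96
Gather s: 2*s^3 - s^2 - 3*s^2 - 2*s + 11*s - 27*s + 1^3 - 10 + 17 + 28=2*s^3 - 4*s^2 - 18*s + 36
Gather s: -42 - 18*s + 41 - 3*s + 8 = 7 - 21*s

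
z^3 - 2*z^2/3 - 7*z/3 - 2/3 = (z - 2)*(z + 1/3)*(z + 1)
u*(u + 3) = u^2 + 3*u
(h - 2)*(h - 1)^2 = h^3 - 4*h^2 + 5*h - 2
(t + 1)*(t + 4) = t^2 + 5*t + 4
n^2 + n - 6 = (n - 2)*(n + 3)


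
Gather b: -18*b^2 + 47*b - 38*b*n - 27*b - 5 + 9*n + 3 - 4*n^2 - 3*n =-18*b^2 + b*(20 - 38*n) - 4*n^2 + 6*n - 2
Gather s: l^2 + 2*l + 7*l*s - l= l^2 + 7*l*s + l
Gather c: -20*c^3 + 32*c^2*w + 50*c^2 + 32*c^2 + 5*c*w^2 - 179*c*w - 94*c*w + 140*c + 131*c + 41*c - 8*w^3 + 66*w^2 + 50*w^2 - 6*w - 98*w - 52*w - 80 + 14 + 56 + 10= -20*c^3 + c^2*(32*w + 82) + c*(5*w^2 - 273*w + 312) - 8*w^3 + 116*w^2 - 156*w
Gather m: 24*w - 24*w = 0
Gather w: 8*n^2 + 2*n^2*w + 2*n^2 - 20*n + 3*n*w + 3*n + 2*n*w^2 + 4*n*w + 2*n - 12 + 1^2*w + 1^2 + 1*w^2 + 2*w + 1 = 10*n^2 - 15*n + w^2*(2*n + 1) + w*(2*n^2 + 7*n + 3) - 10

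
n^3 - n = n*(n - 1)*(n + 1)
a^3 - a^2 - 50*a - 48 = (a - 8)*(a + 1)*(a + 6)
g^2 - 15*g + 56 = (g - 8)*(g - 7)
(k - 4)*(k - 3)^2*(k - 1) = k^4 - 11*k^3 + 43*k^2 - 69*k + 36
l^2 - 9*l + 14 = (l - 7)*(l - 2)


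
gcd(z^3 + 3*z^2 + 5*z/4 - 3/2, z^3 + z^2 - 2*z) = z + 2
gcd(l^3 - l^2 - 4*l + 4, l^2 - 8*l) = 1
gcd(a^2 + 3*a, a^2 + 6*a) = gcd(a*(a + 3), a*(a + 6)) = a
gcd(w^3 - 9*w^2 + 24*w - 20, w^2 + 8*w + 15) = 1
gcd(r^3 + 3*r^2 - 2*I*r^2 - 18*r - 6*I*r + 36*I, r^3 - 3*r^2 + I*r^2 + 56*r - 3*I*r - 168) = r - 3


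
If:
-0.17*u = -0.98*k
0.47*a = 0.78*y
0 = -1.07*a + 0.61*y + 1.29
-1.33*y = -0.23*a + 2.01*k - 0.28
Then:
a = 1.84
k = -0.38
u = -2.21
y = 1.11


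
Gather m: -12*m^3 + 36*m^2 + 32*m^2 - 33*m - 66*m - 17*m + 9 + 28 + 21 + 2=-12*m^3 + 68*m^2 - 116*m + 60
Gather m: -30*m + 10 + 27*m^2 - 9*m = 27*m^2 - 39*m + 10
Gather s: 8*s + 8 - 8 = 8*s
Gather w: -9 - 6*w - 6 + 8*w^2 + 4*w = 8*w^2 - 2*w - 15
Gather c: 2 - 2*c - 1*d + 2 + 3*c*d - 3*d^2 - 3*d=c*(3*d - 2) - 3*d^2 - 4*d + 4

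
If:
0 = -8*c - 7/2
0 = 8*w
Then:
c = -7/16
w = 0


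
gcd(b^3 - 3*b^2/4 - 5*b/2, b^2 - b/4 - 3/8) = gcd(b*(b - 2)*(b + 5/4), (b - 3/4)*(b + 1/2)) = 1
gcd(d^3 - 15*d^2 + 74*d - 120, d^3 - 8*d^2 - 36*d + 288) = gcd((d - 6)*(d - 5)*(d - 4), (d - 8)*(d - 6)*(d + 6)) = d - 6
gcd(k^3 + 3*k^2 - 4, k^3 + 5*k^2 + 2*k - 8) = k^2 + k - 2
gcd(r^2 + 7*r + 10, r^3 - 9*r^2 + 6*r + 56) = r + 2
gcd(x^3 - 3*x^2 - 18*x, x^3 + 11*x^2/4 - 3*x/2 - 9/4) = x + 3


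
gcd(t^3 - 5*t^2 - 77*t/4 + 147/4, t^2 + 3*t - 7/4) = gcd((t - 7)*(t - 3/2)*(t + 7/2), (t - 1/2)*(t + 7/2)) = t + 7/2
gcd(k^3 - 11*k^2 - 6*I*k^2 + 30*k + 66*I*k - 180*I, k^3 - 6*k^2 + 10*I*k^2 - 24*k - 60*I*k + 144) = k - 6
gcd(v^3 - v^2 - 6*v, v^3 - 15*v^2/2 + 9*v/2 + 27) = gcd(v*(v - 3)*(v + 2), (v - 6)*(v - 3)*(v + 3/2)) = v - 3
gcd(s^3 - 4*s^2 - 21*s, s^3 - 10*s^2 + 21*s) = s^2 - 7*s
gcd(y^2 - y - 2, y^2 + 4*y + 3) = y + 1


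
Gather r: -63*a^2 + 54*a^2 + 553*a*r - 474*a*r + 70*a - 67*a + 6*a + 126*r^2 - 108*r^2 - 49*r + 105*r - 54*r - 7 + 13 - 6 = -9*a^2 + 9*a + 18*r^2 + r*(79*a + 2)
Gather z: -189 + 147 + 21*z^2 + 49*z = 21*z^2 + 49*z - 42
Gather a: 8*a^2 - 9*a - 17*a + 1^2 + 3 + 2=8*a^2 - 26*a + 6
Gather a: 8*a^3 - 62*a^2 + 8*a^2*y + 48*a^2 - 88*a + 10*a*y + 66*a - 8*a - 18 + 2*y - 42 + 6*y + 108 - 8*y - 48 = 8*a^3 + a^2*(8*y - 14) + a*(10*y - 30)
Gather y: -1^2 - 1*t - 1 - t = -2*t - 2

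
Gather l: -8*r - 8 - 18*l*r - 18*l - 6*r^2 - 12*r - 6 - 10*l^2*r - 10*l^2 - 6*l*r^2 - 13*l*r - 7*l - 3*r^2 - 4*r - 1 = l^2*(-10*r - 10) + l*(-6*r^2 - 31*r - 25) - 9*r^2 - 24*r - 15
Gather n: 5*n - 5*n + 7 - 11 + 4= 0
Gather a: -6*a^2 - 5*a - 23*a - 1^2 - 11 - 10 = -6*a^2 - 28*a - 22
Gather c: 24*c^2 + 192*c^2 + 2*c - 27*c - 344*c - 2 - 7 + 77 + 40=216*c^2 - 369*c + 108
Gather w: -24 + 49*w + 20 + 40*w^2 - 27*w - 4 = 40*w^2 + 22*w - 8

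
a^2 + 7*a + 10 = (a + 2)*(a + 5)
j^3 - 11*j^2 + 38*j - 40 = (j - 5)*(j - 4)*(j - 2)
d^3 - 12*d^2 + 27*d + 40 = (d - 8)*(d - 5)*(d + 1)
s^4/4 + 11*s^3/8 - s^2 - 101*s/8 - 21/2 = (s/4 + 1)*(s - 3)*(s + 1)*(s + 7/2)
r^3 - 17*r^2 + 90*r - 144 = (r - 8)*(r - 6)*(r - 3)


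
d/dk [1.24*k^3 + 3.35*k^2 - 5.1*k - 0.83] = 3.72*k^2 + 6.7*k - 5.1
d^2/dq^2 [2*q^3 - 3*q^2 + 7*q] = 12*q - 6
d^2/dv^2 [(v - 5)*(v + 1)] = 2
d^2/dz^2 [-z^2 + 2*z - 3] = -2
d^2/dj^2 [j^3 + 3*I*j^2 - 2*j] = 6*j + 6*I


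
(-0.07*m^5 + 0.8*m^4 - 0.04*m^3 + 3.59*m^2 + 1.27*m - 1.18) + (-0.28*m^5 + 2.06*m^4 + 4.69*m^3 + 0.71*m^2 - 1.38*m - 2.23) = -0.35*m^5 + 2.86*m^4 + 4.65*m^3 + 4.3*m^2 - 0.11*m - 3.41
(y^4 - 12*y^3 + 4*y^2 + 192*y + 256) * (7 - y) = -y^5 + 19*y^4 - 88*y^3 - 164*y^2 + 1088*y + 1792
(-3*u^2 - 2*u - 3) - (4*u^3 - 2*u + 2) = -4*u^3 - 3*u^2 - 5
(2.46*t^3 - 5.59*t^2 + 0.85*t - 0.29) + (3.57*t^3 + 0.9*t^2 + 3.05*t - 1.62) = 6.03*t^3 - 4.69*t^2 + 3.9*t - 1.91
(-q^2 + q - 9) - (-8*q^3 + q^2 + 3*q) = 8*q^3 - 2*q^2 - 2*q - 9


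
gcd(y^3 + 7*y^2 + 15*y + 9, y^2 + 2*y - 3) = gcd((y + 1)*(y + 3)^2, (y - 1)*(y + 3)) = y + 3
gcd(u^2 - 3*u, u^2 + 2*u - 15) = u - 3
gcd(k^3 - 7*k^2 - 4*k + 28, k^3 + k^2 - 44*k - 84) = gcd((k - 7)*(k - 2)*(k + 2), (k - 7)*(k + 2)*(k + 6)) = k^2 - 5*k - 14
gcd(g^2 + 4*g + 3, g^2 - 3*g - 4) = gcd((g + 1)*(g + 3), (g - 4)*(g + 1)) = g + 1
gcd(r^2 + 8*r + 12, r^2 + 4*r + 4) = r + 2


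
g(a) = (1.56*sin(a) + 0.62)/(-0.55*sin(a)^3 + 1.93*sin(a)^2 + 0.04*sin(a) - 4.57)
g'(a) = (1.56*sin(a) + 0.62)*(1.65*sin(a)^2*cos(a) - 3.86*sin(a)*cos(a) - 0.04*cos(a))/(-0.55*sin(a)^3 + 1.93*sin(a)^2 + 0.04*sin(a) - 4.57)^2 + 1.56*cos(a)/(-0.55*sin(a)^3 + 1.93*sin(a)^2 + 0.04*sin(a) - 4.57)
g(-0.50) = 0.03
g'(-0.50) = -0.35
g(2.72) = -0.29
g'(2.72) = 0.42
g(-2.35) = 0.14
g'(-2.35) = 0.42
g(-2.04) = 0.29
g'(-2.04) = 0.49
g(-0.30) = -0.04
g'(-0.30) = -0.33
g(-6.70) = 0.00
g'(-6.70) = -0.34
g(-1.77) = 0.41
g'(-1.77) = 0.33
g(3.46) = -0.03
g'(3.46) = 0.33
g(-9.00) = 0.01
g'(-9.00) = 0.34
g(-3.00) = -0.09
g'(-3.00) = 0.33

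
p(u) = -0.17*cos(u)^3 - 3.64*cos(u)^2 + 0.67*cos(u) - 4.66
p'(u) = 0.51*sin(u)*cos(u)^2 + 7.28*sin(u)*cos(u) - 0.67*sin(u)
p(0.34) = -7.41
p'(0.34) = 2.22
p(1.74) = -4.88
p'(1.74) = -1.85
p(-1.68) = -4.78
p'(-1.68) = 1.45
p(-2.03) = -5.66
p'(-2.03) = 3.40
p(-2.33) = -6.79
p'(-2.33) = 3.95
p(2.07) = -5.80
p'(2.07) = -3.55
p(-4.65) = -4.72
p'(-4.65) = -1.12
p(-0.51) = -6.96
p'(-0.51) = -2.96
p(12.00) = -6.79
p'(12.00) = -3.13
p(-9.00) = -8.16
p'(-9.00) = 2.84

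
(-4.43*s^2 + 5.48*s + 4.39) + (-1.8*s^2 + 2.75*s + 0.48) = -6.23*s^2 + 8.23*s + 4.87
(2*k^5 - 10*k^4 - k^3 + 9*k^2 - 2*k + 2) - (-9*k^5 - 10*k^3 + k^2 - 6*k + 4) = 11*k^5 - 10*k^4 + 9*k^3 + 8*k^2 + 4*k - 2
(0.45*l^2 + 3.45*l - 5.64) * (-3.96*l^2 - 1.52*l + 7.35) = -1.782*l^4 - 14.346*l^3 + 20.3979*l^2 + 33.9303*l - 41.454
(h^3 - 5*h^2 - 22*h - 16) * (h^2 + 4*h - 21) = h^5 - h^4 - 63*h^3 + h^2 + 398*h + 336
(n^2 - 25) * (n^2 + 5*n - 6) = n^4 + 5*n^3 - 31*n^2 - 125*n + 150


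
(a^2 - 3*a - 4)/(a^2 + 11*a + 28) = (a^2 - 3*a - 4)/(a^2 + 11*a + 28)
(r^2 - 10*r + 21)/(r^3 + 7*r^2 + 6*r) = (r^2 - 10*r + 21)/(r*(r^2 + 7*r + 6))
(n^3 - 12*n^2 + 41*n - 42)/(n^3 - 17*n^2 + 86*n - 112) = (n - 3)/(n - 8)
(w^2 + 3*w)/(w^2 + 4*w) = (w + 3)/(w + 4)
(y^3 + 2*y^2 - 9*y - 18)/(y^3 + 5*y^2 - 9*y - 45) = (y + 2)/(y + 5)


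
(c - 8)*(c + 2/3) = c^2 - 22*c/3 - 16/3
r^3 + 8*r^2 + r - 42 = (r - 2)*(r + 3)*(r + 7)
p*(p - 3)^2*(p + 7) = p^4 + p^3 - 33*p^2 + 63*p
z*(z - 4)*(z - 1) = z^3 - 5*z^2 + 4*z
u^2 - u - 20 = (u - 5)*(u + 4)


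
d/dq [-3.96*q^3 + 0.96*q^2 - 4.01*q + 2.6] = -11.88*q^2 + 1.92*q - 4.01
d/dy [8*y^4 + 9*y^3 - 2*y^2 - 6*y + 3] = 32*y^3 + 27*y^2 - 4*y - 6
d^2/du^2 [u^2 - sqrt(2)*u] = 2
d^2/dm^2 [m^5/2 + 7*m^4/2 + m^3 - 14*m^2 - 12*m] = 10*m^3 + 42*m^2 + 6*m - 28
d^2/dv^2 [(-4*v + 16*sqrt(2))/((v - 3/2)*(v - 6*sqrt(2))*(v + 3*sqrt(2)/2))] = 192*(-4*v^5 + 6*v^4 + 50*sqrt(2)*v^4 - 465*v^3 - 73*sqrt(2)*v^3 + 396*sqrt(2)*v^2 + 864*v^2 - 1458*sqrt(2)*v + 2106*v - 1944 + 2673*sqrt(2))/(32*v^9 - 432*sqrt(2)*v^8 - 144*v^8 + 2376*v^7 + 1944*sqrt(2)*v^7 - 9828*v^6 + 6804*sqrt(2)*v^6 - 42282*sqrt(2)*v^5 - 24300*v^5 - 74358*sqrt(2)*v^4 + 167670*v^4 - 449064*v^3 + 597051*sqrt(2)*v^3 - 944784*sqrt(2)*v^2 + 971028*v^2 - 1259712*v + 472392*sqrt(2)*v + 629856)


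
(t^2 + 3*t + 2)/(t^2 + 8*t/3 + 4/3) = 3*(t + 1)/(3*t + 2)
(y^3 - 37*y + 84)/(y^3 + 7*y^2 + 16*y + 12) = (y^3 - 37*y + 84)/(y^3 + 7*y^2 + 16*y + 12)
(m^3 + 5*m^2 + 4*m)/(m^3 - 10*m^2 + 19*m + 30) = m*(m + 4)/(m^2 - 11*m + 30)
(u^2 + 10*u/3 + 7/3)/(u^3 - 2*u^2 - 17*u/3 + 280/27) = 9*(u + 1)/(9*u^2 - 39*u + 40)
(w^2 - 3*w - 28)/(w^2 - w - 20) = (w - 7)/(w - 5)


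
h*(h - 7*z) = h^2 - 7*h*z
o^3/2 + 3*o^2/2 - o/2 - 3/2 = (o/2 + 1/2)*(o - 1)*(o + 3)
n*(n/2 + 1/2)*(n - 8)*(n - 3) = n^4/2 - 5*n^3 + 13*n^2/2 + 12*n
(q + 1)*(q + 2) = q^2 + 3*q + 2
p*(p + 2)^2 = p^3 + 4*p^2 + 4*p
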